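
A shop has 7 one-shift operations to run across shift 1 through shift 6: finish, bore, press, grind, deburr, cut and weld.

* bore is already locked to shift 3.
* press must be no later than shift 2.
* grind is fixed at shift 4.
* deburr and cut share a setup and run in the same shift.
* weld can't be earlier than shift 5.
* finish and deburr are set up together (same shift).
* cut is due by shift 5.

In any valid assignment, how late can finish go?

shift 5

Finish must be in the same shift as cut, which can't be after shift 5, so finish is at most shift 5.
finish at shift 5 is achievable: weld=shift 5, finish=shift 5, deburr=shift 5, cut=shift 5, press=shift 1, grind=shift 4, bore=shift 3.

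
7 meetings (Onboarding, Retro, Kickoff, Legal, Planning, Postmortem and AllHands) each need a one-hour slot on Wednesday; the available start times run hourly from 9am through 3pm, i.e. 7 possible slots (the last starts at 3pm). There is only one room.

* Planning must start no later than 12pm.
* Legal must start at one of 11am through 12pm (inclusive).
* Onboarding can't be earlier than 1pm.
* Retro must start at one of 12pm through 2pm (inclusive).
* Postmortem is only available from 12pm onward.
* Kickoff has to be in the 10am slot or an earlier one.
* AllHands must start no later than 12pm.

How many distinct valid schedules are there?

Splitting on Onboarding: it can be 1pm (8), 2pm (8), 3pm (16). Listing each branch's schedules as (Retro, Kickoff, Legal, Planning, Postmortem, AllHands):
Onboarding=1pm: (2pm,9am,11am,10am,3pm,12pm) (2pm,9am,11am,12pm,3pm,10am) (2pm,9am,12pm,10am,3pm,11am) (2pm,9am,12pm,11am,3pm,10am) (2pm,10am,11am,9am,3pm,12pm) (2pm,10am,11am,12pm,3pm,9am) (2pm,10am,12pm,9am,3pm,11am) (2pm,10am,12pm,11am,3pm,9am) — 8.
Onboarding=2pm: (1pm,9am,11am,10am,3pm,12pm) (1pm,9am,11am,12pm,3pm,10am) (1pm,9am,12pm,10am,3pm,11am) (1pm,9am,12pm,11am,3pm,10am) (1pm,10am,11am,9am,3pm,12pm) (1pm,10am,11am,12pm,3pm,9am) (1pm,10am,12pm,9am,3pm,11am) (1pm,10am,12pm,11am,3pm,9am) — 8.
Onboarding=3pm: (1pm,9am,11am,10am,2pm,12pm) (1pm,9am,11am,12pm,2pm,10am) (1pm,9am,12pm,10am,2pm,11am) (1pm,9am,12pm,11am,2pm,10am) (1pm,10am,11am,9am,2pm,12pm) (1pm,10am,11am,12pm,2pm,9am) (1pm,10am,12pm,9am,2pm,11am) (1pm,10am,12pm,11am,2pm,9am) (2pm,9am,11am,10am,1pm,12pm) (2pm,9am,11am,12pm,1pm,10am) (2pm,9am,12pm,10am,1pm,11am) (2pm,9am,12pm,11am,1pm,10am) (2pm,10am,11am,9am,1pm,12pm) (2pm,10am,11am,12pm,1pm,9am) (2pm,10am,12pm,9am,1pm,11am) (2pm,10am,12pm,11am,1pm,9am) — 16.
Summing: 8 + 8 + 16 = 32.

32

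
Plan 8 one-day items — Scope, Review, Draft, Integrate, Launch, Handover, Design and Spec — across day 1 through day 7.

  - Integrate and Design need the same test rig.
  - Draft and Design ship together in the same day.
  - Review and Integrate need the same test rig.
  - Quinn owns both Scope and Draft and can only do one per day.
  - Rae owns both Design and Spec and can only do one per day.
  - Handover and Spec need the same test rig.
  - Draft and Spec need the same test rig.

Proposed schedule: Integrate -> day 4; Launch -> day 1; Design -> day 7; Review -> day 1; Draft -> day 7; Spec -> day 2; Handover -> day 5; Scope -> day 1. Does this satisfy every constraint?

Yes

Rae owns both Design and Spec and can only do one per day — holds.
Integrate and Design need the same test rig — holds.
Handover and Spec need the same test rig — holds.
Quinn owns both Scope and Draft and can only do one per day — holds.
Draft and Design ship together in the same day — holds.
Draft and Spec need the same test rig — holds.
Review and Integrate need the same test rig — holds.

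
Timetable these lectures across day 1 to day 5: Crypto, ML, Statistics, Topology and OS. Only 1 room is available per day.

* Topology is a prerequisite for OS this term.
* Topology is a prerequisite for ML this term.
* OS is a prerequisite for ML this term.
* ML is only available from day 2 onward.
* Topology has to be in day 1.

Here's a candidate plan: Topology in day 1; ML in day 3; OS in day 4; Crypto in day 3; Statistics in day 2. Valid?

Invalid. Only 1 room is available per day.

OS is a prerequisite for ML this term — violated.
Only 1 room is available per day — violated.
Topology has to be in day 1 — holds.
ML is only available from day 2 onward — holds.
Topology is a prerequisite for OS this term — holds.
Topology is a prerequisite for ML this term — holds.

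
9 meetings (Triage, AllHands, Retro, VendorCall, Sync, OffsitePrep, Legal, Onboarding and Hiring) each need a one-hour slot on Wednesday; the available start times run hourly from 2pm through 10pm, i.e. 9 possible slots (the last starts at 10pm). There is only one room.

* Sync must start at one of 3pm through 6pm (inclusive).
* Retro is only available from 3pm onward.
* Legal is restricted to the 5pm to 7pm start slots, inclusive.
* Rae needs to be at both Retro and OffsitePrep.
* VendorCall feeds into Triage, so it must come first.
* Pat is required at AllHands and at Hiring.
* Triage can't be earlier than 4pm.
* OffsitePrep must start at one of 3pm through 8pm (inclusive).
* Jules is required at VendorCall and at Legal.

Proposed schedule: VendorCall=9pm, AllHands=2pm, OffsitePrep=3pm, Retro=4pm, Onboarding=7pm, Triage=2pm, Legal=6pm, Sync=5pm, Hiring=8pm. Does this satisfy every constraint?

Jules is required at VendorCall and at Legal — holds.
Pat is required at AllHands and at Hiring — holds.
Legal is restricted to the 5pm to 7pm start slots, inclusive — holds.
VendorCall feeds into Triage, so it must come first — violated.
Rae needs to be at both Retro and OffsitePrep — holds.
Triage can't be earlier than 4pm — violated.
There is only one room — violated.
Sync must start at one of 3pm through 6pm (inclusive) — holds.
OffsitePrep must start at one of 3pm through 8pm (inclusive) — holds.
Retro is only available from 3pm onward — holds.

No — it violates: Triage can't be earlier than 4pm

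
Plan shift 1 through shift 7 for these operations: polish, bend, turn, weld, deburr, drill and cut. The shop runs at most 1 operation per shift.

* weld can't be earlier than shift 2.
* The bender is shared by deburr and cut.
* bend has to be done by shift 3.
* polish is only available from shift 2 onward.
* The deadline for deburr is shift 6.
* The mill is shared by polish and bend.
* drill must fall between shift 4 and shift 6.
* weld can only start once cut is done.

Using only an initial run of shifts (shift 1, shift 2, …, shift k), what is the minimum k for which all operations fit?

The precedence chain requires at least 2 distinct shifts.
With at most 1 per shift and 7 operations, at least 7 shifts are needed.
drill can't be placed before shift 4, so the schedule must run through at least shift 4.
7 works (last occupied shift: shift 7): for example turn in shift 7; cut in shift 2; drill in shift 4; polish in shift 5; bend in shift 1; deburr in shift 6; weld in shift 3.

7 shifts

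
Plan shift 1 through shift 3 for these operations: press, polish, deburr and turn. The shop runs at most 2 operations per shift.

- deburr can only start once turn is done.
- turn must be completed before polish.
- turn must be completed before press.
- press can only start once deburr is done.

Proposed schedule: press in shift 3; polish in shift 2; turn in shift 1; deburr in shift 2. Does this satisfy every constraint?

Yes, all constraints hold

deburr can only start once turn is done — holds.
The shop runs at most 2 operations per shift — holds.
press can only start once deburr is done — holds.
turn must be completed before polish — holds.
turn must be completed before press — holds.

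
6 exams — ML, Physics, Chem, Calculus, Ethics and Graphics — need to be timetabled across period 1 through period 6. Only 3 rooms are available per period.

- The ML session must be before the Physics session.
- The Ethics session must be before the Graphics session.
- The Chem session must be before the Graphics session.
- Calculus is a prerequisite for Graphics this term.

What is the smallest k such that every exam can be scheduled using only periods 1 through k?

3 periods

The precedence chain requires at least 2 distinct periods.
With at most 3 per period and 6 exams, at least 2 periods are needed.
Could 2 periods be enough, i.e. nothing placed later than period 2? No: Graphics must come after Chem (at period 1 or later) → {period 2}; Chem must come before Graphics (at period 2 or earlier) → {period 1}; Calculus must come before Graphics (at period 2 or earlier) → {period 1}; Ethics must come before Graphics (at period 2 or earlier) → {period 1}; Physics must come after ML (at period 1 or later) → {period 2}; ML must come before Physics (at period 2 or earlier) → {period 1}; that puts ML, Chem, Calculus and Ethics all in period 1 — more than 3 per period.
So 2 periods is not enough.
3 works (last occupied period: period 3): for example Ethics -> period 1; Physics -> period 3; ML -> period 2; Calculus -> period 1; Graphics -> period 2; Chem -> period 1.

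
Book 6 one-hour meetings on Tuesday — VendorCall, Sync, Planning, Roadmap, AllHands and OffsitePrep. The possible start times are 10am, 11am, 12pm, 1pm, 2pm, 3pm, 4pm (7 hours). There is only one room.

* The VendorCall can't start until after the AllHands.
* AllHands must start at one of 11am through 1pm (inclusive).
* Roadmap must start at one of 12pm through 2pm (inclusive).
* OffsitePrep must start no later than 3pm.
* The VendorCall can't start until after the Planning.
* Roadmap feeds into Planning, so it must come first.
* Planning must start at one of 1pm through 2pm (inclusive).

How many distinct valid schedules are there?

Splitting on VendorCall: it can be 2pm (4), 3pm (20), 4pm (30). Listing each branch's schedules as (Sync, Planning, Roadmap, AllHands, OffsitePrep):
VendorCall=2pm: (10am,1pm,12pm,11am,3pm) (3pm,1pm,12pm,11am,10am) (4pm,1pm,12pm,11am,10am) (4pm,1pm,12pm,11am,3pm) — 4.
VendorCall=3pm: (10am,1pm,12pm,11am,2pm) (10am,2pm,12pm,11am,1pm) (10am,2pm,12pm,1pm,11am) (10am,2pm,1pm,11am,12pm) (10am,2pm,1pm,12pm,11am) (11am,2pm,12pm,1pm,10am) (11am,2pm,1pm,12pm,10am) (12pm,2pm,1pm,11am,10am) (1pm,2pm,12pm,11am,10am) (2pm,1pm,12pm,11am,10am) (4pm,1pm,12pm,11am,10am) (4pm,1pm,12pm,11am,2pm) (4pm,2pm,12pm,11am,10am) (4pm,2pm,12pm,11am,1pm) (4pm,2pm,12pm,1pm,10am) (4pm,2pm,12pm,1pm,11am) (4pm,2pm,1pm,11am,10am) (4pm,2pm,1pm,11am,12pm) (4pm,2pm,1pm,12pm,10am) (4pm,2pm,1pm,12pm,11am) — 20.
VendorCall=4pm: (10am,1pm,12pm,11am,2pm) (10am,1pm,12pm,11am,3pm) (10am,2pm,12pm,11am,1pm) (10am,2pm,12pm,11am,3pm) (10am,2pm,12pm,1pm,11am) (10am,2pm,12pm,1pm,3pm) (10am,2pm,1pm,11am,12pm) (10am,2pm,1pm,11am,3pm) (10am,2pm,1pm,12pm,11am) (10am,2pm,1pm,12pm,3pm) (11am,2pm,12pm,1pm,10am) (11am,2pm,12pm,1pm,3pm) (11am,2pm,1pm,12pm,10am) (11am,2pm,1pm,12pm,3pm) (12pm,2pm,1pm,11am,10am) (12pm,2pm,1pm,11am,3pm) (1pm,2pm,12pm,11am,10am) (1pm,2pm,12pm,11am,3pm) (2pm,1pm,12pm,11am,10am) (2pm,1pm,12pm,11am,3pm) (3pm,1pm,12pm,11am,10am) (3pm,1pm,12pm,11am,2pm) (3pm,2pm,12pm,11am,10am) (3pm,2pm,12pm,11am,1pm) (3pm,2pm,12pm,1pm,10am) (3pm,2pm,12pm,1pm,11am) (3pm,2pm,1pm,11am,10am) (3pm,2pm,1pm,11am,12pm) (3pm,2pm,1pm,12pm,10am) (3pm,2pm,1pm,12pm,11am) — 30.
Summing: 4 + 20 + 30 = 54.

54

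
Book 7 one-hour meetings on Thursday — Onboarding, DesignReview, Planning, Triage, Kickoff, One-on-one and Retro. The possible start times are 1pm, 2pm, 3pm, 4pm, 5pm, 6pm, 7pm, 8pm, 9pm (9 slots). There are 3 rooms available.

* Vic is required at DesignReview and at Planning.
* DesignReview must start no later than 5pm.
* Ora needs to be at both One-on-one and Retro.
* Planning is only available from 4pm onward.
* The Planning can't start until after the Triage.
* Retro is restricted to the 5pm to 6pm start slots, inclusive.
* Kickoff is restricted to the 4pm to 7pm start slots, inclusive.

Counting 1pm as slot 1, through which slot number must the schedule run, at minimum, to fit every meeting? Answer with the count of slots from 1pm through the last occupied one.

5 slots

The precedence chain requires at least 2 distinct slots.
With at most 3 per slot and 7 meetings, at least 3 slots are needed.
Retro can't be placed before 5pm — that is slot 5 counting from 1pm — so the schedule must run through at least 5 slots.
5 works (last occupied slot: 5pm): for example DesignReview=1pm, Retro=5pm, Triage=1pm, Kickoff=4pm, Planning=4pm, Onboarding=1pm, One-on-one=2pm.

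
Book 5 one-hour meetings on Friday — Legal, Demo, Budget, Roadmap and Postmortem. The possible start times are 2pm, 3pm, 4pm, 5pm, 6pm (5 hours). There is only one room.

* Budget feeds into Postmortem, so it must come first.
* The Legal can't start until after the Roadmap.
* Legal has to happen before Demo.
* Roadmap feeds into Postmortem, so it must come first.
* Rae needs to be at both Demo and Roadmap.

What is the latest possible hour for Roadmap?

3pm

Downstream work caps Roadmap at 4pm.
Roadmap at 3pm is achievable: Legal=4pm, Budget=2pm, Postmortem=5pm, Roadmap=3pm, Demo=6pm.
Nothing later works — the conflict and capacity constraints rule out every hour after 3pm.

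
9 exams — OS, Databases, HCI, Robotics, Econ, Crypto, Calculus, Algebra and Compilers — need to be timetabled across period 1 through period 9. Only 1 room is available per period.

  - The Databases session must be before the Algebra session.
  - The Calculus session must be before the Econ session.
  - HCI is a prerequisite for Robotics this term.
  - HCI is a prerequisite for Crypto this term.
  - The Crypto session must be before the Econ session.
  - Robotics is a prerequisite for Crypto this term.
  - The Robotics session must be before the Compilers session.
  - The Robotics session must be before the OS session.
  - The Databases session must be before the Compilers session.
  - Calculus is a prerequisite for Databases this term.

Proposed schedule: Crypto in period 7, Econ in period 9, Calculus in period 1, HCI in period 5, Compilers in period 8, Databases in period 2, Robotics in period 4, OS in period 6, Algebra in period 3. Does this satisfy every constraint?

The Robotics session must be before the Compilers session — holds.
HCI is a prerequisite for Robotics this term — violated.
The Databases session must be before the Algebra session — holds.
The Databases session must be before the Compilers session — holds.
The Crypto session must be before the Econ session — holds.
HCI is a prerequisite for Crypto this term — holds.
The Calculus session must be before the Econ session — holds.
The Robotics session must be before the OS session — holds.
Only 1 room is available per period — holds.
Calculus is a prerequisite for Databases this term — holds.
Robotics is a prerequisite for Crypto this term — holds.

No — it violates: HCI is a prerequisite for Robotics this term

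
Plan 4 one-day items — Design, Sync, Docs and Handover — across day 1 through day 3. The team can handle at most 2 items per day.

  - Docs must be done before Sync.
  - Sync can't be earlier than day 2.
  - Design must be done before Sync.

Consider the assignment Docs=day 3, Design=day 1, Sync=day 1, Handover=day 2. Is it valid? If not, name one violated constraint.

Design must be done before Sync — violated.
The team can handle at most 2 items per day — holds.
Sync can't be earlier than day 2 — violated.
Docs must be done before Sync — violated.

No — it violates: Docs must be done before Sync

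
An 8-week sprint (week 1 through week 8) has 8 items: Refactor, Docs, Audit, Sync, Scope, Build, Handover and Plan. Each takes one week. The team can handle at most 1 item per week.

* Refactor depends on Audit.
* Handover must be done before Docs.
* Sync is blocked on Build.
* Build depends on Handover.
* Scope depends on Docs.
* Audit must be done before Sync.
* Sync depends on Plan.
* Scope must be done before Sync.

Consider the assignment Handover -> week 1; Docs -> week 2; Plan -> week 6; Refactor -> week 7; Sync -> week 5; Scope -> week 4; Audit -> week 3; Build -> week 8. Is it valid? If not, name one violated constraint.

No — it violates: Sync is blocked on Build

The team can handle at most 1 item per week — holds.
Audit must be done before Sync — holds.
Build depends on Handover — holds.
Sync depends on Plan — violated.
Scope must be done before Sync — holds.
Scope depends on Docs — holds.
Refactor depends on Audit — holds.
Sync is blocked on Build — violated.
Handover must be done before Docs — holds.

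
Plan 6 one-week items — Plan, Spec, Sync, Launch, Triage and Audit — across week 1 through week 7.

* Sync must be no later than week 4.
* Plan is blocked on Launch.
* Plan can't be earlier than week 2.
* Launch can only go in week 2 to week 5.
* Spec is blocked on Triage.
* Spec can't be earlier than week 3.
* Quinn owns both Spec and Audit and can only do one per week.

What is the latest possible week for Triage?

Downstream work caps Triage at week 6.
Triage at week 6 is achievable: Launch=week 2, Spec=week 7, Triage=week 6, Audit=week 1, Sync=week 1, Plan=week 3.

week 6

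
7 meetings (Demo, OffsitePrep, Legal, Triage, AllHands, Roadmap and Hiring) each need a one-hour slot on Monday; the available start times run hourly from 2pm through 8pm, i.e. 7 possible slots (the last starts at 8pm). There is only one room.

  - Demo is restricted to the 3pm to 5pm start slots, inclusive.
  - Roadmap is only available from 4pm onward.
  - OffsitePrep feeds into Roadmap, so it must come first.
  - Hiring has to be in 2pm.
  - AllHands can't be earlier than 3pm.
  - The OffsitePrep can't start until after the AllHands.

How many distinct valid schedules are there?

60

Splitting on Demo: it can be 3pm (20), 4pm (20), 5pm (20). Listing each branch's schedules as (OffsitePrep, Legal, Triage, AllHands, Roadmap, Hiring):
Demo=3pm: (5pm,6pm,7pm,4pm,8pm,2pm) (5pm,6pm,8pm,4pm,7pm,2pm) (5pm,7pm,6pm,4pm,8pm,2pm) (5pm,7pm,8pm,4pm,6pm,2pm) (5pm,8pm,6pm,4pm,7pm,2pm) (5pm,8pm,7pm,4pm,6pm,2pm) (6pm,4pm,7pm,5pm,8pm,2pm) (6pm,4pm,8pm,5pm,7pm,2pm) (6pm,5pm,7pm,4pm,8pm,2pm) (6pm,5pm,8pm,4pm,7pm,2pm) (6pm,7pm,4pm,5pm,8pm,2pm) (6pm,7pm,5pm,4pm,8pm,2pm) (6pm,8pm,4pm,5pm,7pm,2pm) (6pm,8pm,5pm,4pm,7pm,2pm) (7pm,4pm,5pm,6pm,8pm,2pm) (7pm,4pm,6pm,5pm,8pm,2pm) (7pm,5pm,4pm,6pm,8pm,2pm) (7pm,5pm,6pm,4pm,8pm,2pm) (7pm,6pm,4pm,5pm,8pm,2pm) (7pm,6pm,5pm,4pm,8pm,2pm) — 20.
Demo=4pm: (5pm,6pm,7pm,3pm,8pm,2pm) (5pm,6pm,8pm,3pm,7pm,2pm) (5pm,7pm,6pm,3pm,8pm,2pm) (5pm,7pm,8pm,3pm,6pm,2pm) (5pm,8pm,6pm,3pm,7pm,2pm) (5pm,8pm,7pm,3pm,6pm,2pm) (6pm,3pm,7pm,5pm,8pm,2pm) (6pm,3pm,8pm,5pm,7pm,2pm) (6pm,5pm,7pm,3pm,8pm,2pm) (6pm,5pm,8pm,3pm,7pm,2pm) (6pm,7pm,3pm,5pm,8pm,2pm) (6pm,7pm,5pm,3pm,8pm,2pm) (6pm,8pm,3pm,5pm,7pm,2pm) (6pm,8pm,5pm,3pm,7pm,2pm) (7pm,3pm,5pm,6pm,8pm,2pm) (7pm,3pm,6pm,5pm,8pm,2pm) (7pm,5pm,3pm,6pm,8pm,2pm) (7pm,5pm,6pm,3pm,8pm,2pm) (7pm,6pm,3pm,5pm,8pm,2pm) (7pm,6pm,5pm,3pm,8pm,2pm) — 20.
Demo=5pm: (4pm,6pm,7pm,3pm,8pm,2pm) (4pm,6pm,8pm,3pm,7pm,2pm) (4pm,7pm,6pm,3pm,8pm,2pm) (4pm,7pm,8pm,3pm,6pm,2pm) (4pm,8pm,6pm,3pm,7pm,2pm) (4pm,8pm,7pm,3pm,6pm,2pm) (6pm,3pm,7pm,4pm,8pm,2pm) (6pm,3pm,8pm,4pm,7pm,2pm) (6pm,4pm,7pm,3pm,8pm,2pm) (6pm,4pm,8pm,3pm,7pm,2pm) (6pm,7pm,3pm,4pm,8pm,2pm) (6pm,7pm,4pm,3pm,8pm,2pm) (6pm,8pm,3pm,4pm,7pm,2pm) (6pm,8pm,4pm,3pm,7pm,2pm) (7pm,3pm,4pm,6pm,8pm,2pm) (7pm,3pm,6pm,4pm,8pm,2pm) (7pm,4pm,3pm,6pm,8pm,2pm) (7pm,4pm,6pm,3pm,8pm,2pm) (7pm,6pm,3pm,4pm,8pm,2pm) (7pm,6pm,4pm,3pm,8pm,2pm) — 20.
Summing: 20 + 20 + 20 = 60.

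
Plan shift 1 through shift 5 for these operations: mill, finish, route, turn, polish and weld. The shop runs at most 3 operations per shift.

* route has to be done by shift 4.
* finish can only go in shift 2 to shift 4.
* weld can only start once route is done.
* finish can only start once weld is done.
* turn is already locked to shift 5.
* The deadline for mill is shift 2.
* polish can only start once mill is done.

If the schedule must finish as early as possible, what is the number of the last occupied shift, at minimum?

5

The precedence chain requires at least 3 distinct shifts.
With at most 3 per shift and 6 operations, at least 2 shifts are needed.
turn can't be placed before shift 5, so the schedule must run through at least shift 5.
5 works (last occupied shift: shift 5): for example mill in shift 1, polish in shift 2, weld in shift 2, route in shift 1, finish in shift 3, turn in shift 5.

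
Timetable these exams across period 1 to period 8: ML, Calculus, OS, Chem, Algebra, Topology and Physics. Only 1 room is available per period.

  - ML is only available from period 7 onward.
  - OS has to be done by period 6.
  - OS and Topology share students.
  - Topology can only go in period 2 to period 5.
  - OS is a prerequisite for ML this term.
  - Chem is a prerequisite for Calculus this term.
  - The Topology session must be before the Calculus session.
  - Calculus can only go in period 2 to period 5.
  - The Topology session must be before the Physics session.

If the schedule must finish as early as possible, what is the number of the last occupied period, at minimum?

The precedence chain requires at least 2 distinct periods.
With at most 1 per period and 7 exams, at least 7 periods are needed.
ML can't be placed before period 7, so the schedule must run through at least period 7.
7 works (last occupied period: period 7): for example OS -> period 4, Algebra -> period 6, Chem -> period 1, Calculus -> period 3, Physics -> period 5, Topology -> period 2, ML -> period 7.

7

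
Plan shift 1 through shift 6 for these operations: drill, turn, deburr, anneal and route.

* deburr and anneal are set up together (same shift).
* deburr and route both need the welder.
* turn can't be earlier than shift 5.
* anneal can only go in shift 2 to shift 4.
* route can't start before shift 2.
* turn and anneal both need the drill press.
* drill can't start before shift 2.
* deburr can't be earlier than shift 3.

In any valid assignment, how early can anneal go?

Anneal is available from shift 2; anneal must be in the same shift as deburr, which can't be before shift 3, so anneal is at least shift 3; anneal's own window allows nothing later than shift 4.
anneal at shift 3 is achievable: turn -> shift 5; route -> shift 2; drill -> shift 2; anneal -> shift 3; deburr -> shift 3.

shift 3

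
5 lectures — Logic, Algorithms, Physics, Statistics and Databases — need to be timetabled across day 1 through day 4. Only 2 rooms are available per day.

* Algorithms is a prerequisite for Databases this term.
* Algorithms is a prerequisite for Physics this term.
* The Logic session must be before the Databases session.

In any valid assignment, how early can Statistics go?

day 1

Statistics at day 1 is achievable: Algorithms -> day 1; Databases -> day 3; Physics -> day 2; Statistics -> day 1; Logic -> day 2.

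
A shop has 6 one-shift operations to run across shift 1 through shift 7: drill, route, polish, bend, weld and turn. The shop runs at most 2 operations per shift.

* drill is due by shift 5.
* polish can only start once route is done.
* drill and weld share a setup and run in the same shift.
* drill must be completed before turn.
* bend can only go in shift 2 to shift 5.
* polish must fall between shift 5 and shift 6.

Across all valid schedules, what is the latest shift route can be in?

shift 5

Downstream work caps route at shift 5.
route at shift 5 is achievable: turn in shift 2; weld in shift 1; drill in shift 1; bend in shift 2; route in shift 5; polish in shift 6.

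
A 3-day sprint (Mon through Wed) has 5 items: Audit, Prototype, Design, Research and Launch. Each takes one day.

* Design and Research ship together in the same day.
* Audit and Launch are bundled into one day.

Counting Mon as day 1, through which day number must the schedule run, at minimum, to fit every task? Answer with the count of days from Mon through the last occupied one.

1 works (last occupied day: Mon): for example Research -> Mon, Launch -> Mon, Design -> Mon, Prototype -> Mon, Audit -> Mon.

1 day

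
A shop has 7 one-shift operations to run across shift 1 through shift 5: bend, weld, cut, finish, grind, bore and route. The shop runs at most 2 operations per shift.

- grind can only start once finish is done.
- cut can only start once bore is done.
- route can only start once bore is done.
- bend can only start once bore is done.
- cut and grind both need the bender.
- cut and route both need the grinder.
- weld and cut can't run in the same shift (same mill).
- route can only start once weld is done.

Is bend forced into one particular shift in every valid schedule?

bend can be shift 2 (e.g. cut=shift 3; bore=shift 1; grind=shift 4; finish=shift 3; route=shift 2; weld=shift 1; bend=shift 2) or shift 3 (e.g. bend in shift 3, grind in shift 4, weld in shift 1, finish in shift 2, route in shift 2, cut in shift 3, bore in shift 1).

No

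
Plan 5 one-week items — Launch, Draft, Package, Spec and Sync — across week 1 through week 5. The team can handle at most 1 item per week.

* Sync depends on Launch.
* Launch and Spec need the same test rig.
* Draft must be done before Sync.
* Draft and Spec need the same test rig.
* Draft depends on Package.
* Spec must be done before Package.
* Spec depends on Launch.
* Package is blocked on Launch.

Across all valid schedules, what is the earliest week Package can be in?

Precedence pushes Package to at least week 3; downstream work caps Package at week 3.
Package at week 3 is achievable: Draft in week 4; Launch in week 1; Spec in week 2; Package in week 3; Sync in week 5.

week 3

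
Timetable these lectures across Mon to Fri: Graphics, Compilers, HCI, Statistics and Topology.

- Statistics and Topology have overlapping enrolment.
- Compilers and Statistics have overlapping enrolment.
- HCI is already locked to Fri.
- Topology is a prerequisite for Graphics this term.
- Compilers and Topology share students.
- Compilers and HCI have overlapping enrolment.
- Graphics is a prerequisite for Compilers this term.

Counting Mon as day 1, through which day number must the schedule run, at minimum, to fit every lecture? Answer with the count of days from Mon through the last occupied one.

The precedence chain requires at least 3 distinct days.
HCI can't be placed before Fri — that is day 5 counting from Mon — so the schedule must run through at least 5 days.
5 works (last occupied day: Fri): for example Topology -> Mon, Compilers -> Wed, HCI -> Fri, Statistics -> Tue, Graphics -> Tue.

5 days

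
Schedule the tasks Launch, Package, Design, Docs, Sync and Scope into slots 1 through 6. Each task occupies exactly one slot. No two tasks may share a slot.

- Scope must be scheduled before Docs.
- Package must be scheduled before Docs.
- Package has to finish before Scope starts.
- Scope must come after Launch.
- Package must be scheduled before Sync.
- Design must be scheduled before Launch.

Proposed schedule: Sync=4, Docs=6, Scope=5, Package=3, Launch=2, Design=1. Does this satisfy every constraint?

Scope must come after Launch — holds.
Package has to finish before Scope starts — holds.
Design must be scheduled before Launch — holds.
No two tasks may share a slot — holds.
Package must be scheduled before Sync — holds.
Package must be scheduled before Docs — holds.
Scope must be scheduled before Docs — holds.

Yes, all constraints hold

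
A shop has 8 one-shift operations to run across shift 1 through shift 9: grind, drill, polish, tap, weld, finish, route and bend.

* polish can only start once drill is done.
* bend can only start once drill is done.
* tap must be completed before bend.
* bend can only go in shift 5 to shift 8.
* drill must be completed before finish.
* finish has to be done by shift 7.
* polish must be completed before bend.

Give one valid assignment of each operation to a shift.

bend -> shift 5, polish -> shift 2, weld -> shift 1, grind -> shift 1, drill -> shift 1, finish -> shift 2, route -> shift 1, tap -> shift 1

Checking: drill(shift 1) before bend(shift 5); polish(shift 2) before bend(shift 5); drill(shift 1) before polish(shift 2); tap(shift 1) before bend(shift 5); drill(shift 1) before finish(shift 2); finish=shift 2 in [shift 1,shift 7]; bend=shift 5 in [shift 5,shift 8].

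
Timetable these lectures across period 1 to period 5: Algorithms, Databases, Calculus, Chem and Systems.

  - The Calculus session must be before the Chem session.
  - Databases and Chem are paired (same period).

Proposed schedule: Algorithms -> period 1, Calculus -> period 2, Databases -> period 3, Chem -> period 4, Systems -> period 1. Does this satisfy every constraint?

Databases and Chem are paired (same period) — violated.
The Calculus session must be before the Chem session — holds.

No. Databases and Chem are paired (same period) is not satisfied.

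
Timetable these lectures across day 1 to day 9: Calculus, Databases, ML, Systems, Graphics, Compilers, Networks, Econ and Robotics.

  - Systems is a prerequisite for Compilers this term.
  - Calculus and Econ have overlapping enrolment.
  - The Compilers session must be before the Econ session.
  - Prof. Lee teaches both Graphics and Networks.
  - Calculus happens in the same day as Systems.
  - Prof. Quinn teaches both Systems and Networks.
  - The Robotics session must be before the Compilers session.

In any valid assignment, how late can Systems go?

Downstream work caps Systems at day 7.
Systems at day 7 is achievable: Econ=day 9, Graphics=day 1, ML=day 1, Compilers=day 8, Networks=day 2, Robotics=day 1, Systems=day 7, Databases=day 1, Calculus=day 7.

day 7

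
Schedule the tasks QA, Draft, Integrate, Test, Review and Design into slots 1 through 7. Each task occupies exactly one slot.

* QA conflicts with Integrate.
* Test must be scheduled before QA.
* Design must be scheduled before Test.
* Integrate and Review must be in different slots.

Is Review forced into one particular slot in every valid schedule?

No

Review can be 1 (e.g. Test=2, QA=3, Review=1, Integrate=2, Design=1, Draft=1) or 2 (e.g. QA in 3, Test in 2, Design in 1, Integrate in 1, Review in 2, Draft in 1).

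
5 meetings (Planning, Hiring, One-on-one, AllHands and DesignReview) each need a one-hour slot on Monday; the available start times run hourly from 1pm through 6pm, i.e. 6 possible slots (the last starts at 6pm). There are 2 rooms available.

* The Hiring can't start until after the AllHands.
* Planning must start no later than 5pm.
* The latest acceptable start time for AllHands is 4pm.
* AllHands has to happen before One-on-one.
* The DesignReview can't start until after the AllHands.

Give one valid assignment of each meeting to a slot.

DesignReview=3pm; Hiring=2pm; AllHands=1pm; Planning=1pm; One-on-one=2pm

Checking: AllHands(1pm) before One-on-one(2pm); AllHands(1pm) before DesignReview(3pm); AllHands(1pm) before Hiring(2pm); AllHands=1pm in [1pm,4pm]; Planning=1pm in [1pm,5pm]; max 2 per slot (cap 2).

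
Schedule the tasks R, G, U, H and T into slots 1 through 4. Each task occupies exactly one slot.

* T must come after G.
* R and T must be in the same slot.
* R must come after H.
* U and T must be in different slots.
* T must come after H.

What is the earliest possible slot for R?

2

Precedence pushes R to at least 2.
R at 2 is achievable: R in 2, T in 2, G in 1, U in 1, H in 1.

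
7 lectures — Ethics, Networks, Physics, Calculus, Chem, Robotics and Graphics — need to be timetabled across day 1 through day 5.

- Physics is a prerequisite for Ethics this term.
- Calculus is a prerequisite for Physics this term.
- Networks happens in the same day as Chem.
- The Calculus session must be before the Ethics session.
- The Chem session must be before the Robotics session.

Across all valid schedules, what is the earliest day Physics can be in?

Precedence pushes Physics to at least day 2; downstream work caps Physics at day 4.
Physics at day 2 is achievable: Calculus in day 1; Physics in day 2; Networks in day 1; Chem in day 1; Ethics in day 3; Graphics in day 1; Robotics in day 2.

day 2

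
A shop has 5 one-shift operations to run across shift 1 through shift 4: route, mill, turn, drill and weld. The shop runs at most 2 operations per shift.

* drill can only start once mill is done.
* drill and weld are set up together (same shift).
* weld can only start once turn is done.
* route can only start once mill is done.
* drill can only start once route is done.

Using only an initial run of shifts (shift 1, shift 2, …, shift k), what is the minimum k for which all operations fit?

3 shifts

The precedence chain requires at least 3 distinct shifts.
With at most 2 per shift and 5 operations, at least 3 shifts are needed.
3 works (last occupied shift: shift 3): for example weld=shift 3, turn=shift 1, mill=shift 1, drill=shift 3, route=shift 2.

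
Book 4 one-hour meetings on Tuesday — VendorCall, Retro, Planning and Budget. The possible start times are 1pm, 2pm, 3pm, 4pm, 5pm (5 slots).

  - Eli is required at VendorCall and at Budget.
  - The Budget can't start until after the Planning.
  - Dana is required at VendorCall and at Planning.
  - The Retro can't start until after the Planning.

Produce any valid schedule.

Planning in 1pm, VendorCall in 3pm, Budget in 2pm, Retro in 2pm

Checking: Planning(1pm) before Retro(2pm); Planning(1pm) before Budget(2pm); VendorCall(3pm) != Planning(1pm); VendorCall(3pm) != Budget(2pm).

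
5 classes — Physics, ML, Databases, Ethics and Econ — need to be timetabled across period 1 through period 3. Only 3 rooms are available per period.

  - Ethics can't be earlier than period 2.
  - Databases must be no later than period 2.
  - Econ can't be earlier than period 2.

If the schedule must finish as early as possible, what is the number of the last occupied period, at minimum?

With at most 3 per period and 5 classes, at least 2 periods are needed.
Ethics can't be placed before period 2, so the schedule must run through at least period 2.
2 works (last occupied period: period 2): for example Databases in period 1, Physics in period 1, ML in period 1, Econ in period 2, Ethics in period 2.

period 2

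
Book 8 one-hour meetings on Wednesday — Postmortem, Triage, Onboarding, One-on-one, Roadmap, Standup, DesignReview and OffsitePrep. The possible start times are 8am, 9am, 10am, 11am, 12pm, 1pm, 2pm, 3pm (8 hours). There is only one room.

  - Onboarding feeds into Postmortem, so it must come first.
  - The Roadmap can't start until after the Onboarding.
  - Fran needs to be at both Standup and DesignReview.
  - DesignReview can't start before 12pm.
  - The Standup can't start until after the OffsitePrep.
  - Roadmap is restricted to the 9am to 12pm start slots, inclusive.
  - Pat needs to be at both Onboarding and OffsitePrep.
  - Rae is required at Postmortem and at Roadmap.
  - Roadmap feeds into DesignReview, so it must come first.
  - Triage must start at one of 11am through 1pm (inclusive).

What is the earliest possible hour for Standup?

Precedence pushes Standup to at least 9am.
Standup at 9am is achievable: Onboarding -> 10am, DesignReview -> 1pm, Roadmap -> 12pm, OffsitePrep -> 8am, Postmortem -> 2pm, Triage -> 11am, Standup -> 9am, One-on-one -> 3pm.

9am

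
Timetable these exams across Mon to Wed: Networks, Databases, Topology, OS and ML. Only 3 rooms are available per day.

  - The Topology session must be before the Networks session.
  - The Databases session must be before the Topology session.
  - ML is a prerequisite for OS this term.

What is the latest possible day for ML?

Downstream work caps ML at Tue.
ML at Tue is achievable: Databases=Mon, Networks=Wed, OS=Wed, Topology=Tue, ML=Tue.

Tue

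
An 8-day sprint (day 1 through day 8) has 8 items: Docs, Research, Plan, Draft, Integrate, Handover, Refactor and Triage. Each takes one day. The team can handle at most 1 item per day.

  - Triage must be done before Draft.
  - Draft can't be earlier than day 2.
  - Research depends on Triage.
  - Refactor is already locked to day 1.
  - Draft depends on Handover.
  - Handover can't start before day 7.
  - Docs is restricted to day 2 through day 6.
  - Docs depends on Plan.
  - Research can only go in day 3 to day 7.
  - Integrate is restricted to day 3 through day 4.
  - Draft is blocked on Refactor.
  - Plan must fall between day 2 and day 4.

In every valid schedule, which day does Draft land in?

Draft is available from day 2; precedence pushes Draft to at least day 8.
So Draft is pinned to day 8.

day 8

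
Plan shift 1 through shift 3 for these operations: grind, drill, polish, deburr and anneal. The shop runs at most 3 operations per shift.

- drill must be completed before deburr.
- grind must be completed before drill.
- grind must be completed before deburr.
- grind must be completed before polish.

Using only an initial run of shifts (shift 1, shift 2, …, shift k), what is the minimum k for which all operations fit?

The precedence chain requires at least 3 distinct shifts.
With at most 3 per shift and 5 operations, at least 2 shifts are needed.
3 works (last occupied shift: shift 3): for example drill=shift 2, grind=shift 1, polish=shift 2, deburr=shift 3, anneal=shift 1.

3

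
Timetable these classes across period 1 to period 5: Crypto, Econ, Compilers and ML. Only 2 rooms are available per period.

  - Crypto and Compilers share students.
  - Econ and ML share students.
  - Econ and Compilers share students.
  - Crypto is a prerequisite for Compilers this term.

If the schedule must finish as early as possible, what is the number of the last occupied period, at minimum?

period 2

The precedence chain requires at least 2 distinct periods.
With at most 2 per period and 4 classes, at least 2 periods are needed.
2 works (last occupied period: period 2): for example ML -> period 2; Crypto -> period 1; Compilers -> period 2; Econ -> period 1.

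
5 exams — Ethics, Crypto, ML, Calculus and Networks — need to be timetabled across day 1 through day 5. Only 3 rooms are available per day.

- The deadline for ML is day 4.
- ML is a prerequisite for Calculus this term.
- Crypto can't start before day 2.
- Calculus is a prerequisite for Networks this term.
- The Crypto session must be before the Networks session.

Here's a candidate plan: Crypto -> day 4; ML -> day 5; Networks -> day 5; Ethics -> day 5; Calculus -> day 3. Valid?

No. The deadline for ML is day 4 is not satisfied.

Only 3 rooms are available per day — holds.
Calculus is a prerequisite for Networks this term — holds.
The Crypto session must be before the Networks session — holds.
ML is a prerequisite for Calculus this term — violated.
Crypto can't start before day 2 — holds.
The deadline for ML is day 4 — violated.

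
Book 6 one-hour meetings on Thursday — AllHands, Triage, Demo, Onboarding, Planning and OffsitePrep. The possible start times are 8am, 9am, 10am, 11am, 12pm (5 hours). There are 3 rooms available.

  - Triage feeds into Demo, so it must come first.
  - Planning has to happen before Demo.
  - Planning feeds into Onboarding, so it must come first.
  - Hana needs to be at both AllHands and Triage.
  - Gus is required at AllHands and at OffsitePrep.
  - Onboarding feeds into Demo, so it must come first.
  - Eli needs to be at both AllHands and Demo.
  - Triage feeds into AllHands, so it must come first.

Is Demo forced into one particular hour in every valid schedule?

Demo can be 10am (e.g. Triage in 8am, AllHands in 9am, Planning in 8am, OffsitePrep in 8am, Onboarding in 9am, Demo in 10am) or 11am (e.g. OffsitePrep in 8am; Triage in 8am; AllHands in 9am; Onboarding in 9am; Planning in 8am; Demo in 11am).

No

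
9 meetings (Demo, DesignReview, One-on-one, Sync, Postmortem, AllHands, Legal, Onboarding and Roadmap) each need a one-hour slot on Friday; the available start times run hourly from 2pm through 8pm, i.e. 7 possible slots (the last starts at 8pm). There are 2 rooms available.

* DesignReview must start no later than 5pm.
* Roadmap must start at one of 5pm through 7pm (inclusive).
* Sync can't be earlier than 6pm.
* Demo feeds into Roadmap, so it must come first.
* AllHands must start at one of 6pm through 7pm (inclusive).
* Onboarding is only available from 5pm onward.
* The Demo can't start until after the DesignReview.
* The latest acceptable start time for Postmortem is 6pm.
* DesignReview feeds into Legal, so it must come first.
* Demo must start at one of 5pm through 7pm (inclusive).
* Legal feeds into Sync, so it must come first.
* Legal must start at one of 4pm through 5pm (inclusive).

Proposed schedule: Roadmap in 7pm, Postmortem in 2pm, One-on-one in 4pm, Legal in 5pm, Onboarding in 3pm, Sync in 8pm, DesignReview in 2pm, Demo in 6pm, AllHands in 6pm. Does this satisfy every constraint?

No. Onboarding is only available from 5pm onward is not satisfied.

DesignReview feeds into Legal, so it must come first — holds.
The latest acceptable start time for Postmortem is 6pm — holds.
Roadmap must start at one of 5pm through 7pm (inclusive) — holds.
Demo must start at one of 5pm through 7pm (inclusive) — holds.
Onboarding is only available from 5pm onward — violated.
DesignReview must start no later than 5pm — holds.
AllHands must start at one of 6pm through 7pm (inclusive) — holds.
Sync can't be earlier than 6pm — holds.
Legal feeds into Sync, so it must come first — holds.
The Demo can't start until after the DesignReview — holds.
There are 2 rooms available — holds.
Demo feeds into Roadmap, so it must come first — holds.
Legal must start at one of 4pm through 5pm (inclusive) — holds.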